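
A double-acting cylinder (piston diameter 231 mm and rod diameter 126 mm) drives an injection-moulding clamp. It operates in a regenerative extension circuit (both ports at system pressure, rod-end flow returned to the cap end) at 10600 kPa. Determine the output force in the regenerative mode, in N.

F ≈ 1.32e5 N

With equal pressure on both faces, forces on the annular region cancel; the net push is pressure × rod cross-section.
Rod cross-section A_rod = π/4 × (126 mm)² = 12470 mm^2
F = P × A_rod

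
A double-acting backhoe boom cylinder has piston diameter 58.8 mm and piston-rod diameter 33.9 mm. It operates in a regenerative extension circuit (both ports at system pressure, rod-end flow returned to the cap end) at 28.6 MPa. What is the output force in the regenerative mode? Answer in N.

F ≈ 25800 N

With equal pressure on both faces, forces on the annular region cancel; the net push is pressure × rod cross-section.
Rod cross-section A_rod = π/4 × (33.9 mm)² = 902.6 mm^2
F = P × A_rod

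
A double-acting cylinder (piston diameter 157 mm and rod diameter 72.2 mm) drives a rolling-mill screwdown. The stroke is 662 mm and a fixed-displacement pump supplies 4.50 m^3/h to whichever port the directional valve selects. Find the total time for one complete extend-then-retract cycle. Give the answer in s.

t ≈ 18.3 s

Cap-side area A_cap = π/4 × (157 mm)² = 19360 mm^2
Rod-side annular area A_ann = π/4 × (157² − 72.2²) = 15270 mm^2
t_ext = A_cap·L/Q = 10.25 s
t_ret = A_ann·L/Q = 8.084 s
t_cycle = t_ext + t_ret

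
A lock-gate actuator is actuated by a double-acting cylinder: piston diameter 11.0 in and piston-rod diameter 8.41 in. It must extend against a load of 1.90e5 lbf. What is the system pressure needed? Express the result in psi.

Cap-side area A_cap = π/4 × (11.0 in)² = 95.03 in^2
P = F / A = 1.90e5 lbf / A

P ≈ 2000 psi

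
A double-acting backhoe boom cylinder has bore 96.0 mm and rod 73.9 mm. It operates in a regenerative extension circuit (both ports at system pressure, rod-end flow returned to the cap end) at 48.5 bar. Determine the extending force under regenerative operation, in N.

With equal pressure on both faces, forces on the annular region cancel; the net push is pressure × rod cross-section.
Rod cross-section A_rod = π/4 × (73.9 mm)² = 4289 mm^2
F = P × A_rod

F ≈ 20800 N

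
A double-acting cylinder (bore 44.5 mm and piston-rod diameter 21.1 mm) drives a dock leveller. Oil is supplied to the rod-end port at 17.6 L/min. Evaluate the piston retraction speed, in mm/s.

v ≈ 243 mm/s

Rod-side annular area A_ann = π/4 × (44.5² − 21.1²) = 1206 mm^2
Flow into the rod-end port fills the annular volume.
v = Q / A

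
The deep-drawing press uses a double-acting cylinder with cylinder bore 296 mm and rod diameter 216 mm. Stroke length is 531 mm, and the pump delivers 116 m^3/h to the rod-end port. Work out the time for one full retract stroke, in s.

Rod-side annular area A_ann = π/4 × (296² − 216²) = 32170 mm^2
Swept volume V = A × L; t = V / Q = A·L / Q

t ≈ 0.530 s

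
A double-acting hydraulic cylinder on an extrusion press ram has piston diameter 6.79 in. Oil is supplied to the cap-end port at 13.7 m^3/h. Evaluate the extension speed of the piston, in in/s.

v ≈ 6.41 in/s

Cap-side area A_cap = π/4 × (6.79 in)² = 36.21 in^2
v = Q / A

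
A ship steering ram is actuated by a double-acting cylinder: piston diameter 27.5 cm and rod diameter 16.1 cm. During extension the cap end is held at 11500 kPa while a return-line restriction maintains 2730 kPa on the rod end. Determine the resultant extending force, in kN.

F ≈ 576 kN

Cap-side area A_cap = π/4 × (27.5 cm)² = 594.0 cm^2
Rod-side annular area A_ann = π/4 × (27.5² − 16.1²) = 390.4 cm^2
Net thrust = P_cap·A_cap − P_rod·A_ann = 683.1 kN − 106.6 kN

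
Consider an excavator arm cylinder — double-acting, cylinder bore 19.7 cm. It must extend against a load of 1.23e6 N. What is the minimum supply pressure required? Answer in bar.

Cap-side area A_cap = π/4 × (19.7 cm)² = 304.8 cm^2
P = F / A = 1.23e6 N / A

P ≈ 404 bar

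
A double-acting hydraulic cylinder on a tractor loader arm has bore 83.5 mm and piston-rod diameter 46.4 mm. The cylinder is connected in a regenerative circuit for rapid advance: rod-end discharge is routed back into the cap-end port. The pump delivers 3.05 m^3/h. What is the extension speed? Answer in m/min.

In regeneration the rod-end outflow joins the pump flow into the cap end, so the net volume the pump must supply per unit advance equals the rod cross-section area.
Rod cross-section A_rod = π/4 × (46.4 mm)² = 1691 mm^2
v = Q_pump / A_rod

v ≈ 30.1 m/min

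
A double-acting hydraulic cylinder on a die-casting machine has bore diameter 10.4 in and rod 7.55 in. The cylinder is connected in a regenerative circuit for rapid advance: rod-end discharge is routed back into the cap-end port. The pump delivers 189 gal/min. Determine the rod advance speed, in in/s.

v ≈ 16.3 in/s

In regeneration the rod-end outflow joins the pump flow into the cap end, so the net volume the pump must supply per unit advance equals the rod cross-section area.
Rod cross-section A_rod = π/4 × (7.55 in)² = 44.77 in^2
v = Q_pump / A_rod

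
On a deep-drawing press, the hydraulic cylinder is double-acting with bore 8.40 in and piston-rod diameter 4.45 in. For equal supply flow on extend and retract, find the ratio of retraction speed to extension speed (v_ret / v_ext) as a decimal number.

Cap-side area A_cap = π/4 × (8.40 in)² = 55.42 in^2
Rod-side annular area A_ann = π/4 × (8.40² − 4.45²) = 39.86 in^2
For equal Q, v ∝ 1/A, so v_ret/v_ext = A_cap/A_ann.

v_ret/v_ext ≈ 1.39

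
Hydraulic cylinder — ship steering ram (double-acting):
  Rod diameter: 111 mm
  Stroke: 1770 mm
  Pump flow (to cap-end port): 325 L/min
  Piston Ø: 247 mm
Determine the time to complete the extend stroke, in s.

t ≈ 15.7 s

Cap-side area A_cap = π/4 × (247 mm)² = 47920 mm^2
Swept volume V = A × L; t = V / Q = A·L / Q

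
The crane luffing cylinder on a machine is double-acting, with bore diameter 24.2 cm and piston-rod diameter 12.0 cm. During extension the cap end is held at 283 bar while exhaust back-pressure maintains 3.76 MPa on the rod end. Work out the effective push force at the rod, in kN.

Cap-side area A_cap = π/4 × (24.2 cm)² = 460.0 cm^2
Rod-side annular area A_ann = π/4 × (24.2² − 12.0²) = 346.9 cm^2
Net thrust = P_cap·A_cap − P_rod·A_ann = 1302 kN − 130.4 kN

F ≈ 1170 kN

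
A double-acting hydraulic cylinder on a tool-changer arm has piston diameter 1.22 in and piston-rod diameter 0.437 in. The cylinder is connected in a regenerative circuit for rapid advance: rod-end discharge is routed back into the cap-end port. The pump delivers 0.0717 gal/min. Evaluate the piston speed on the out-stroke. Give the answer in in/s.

In regeneration the rod-end outflow joins the pump flow into the cap end, so the net volume the pump must supply per unit advance equals the rod cross-section area.
Rod cross-section A_rod = π/4 × (0.437 in)² = 0.1500 in^2
v = Q_pump / A_rod

v ≈ 1.84 in/s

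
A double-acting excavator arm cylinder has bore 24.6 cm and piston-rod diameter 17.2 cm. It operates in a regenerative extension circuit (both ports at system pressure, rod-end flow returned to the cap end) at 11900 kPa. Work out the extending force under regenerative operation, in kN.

With equal pressure on both faces, forces on the annular region cancel; the net push is pressure × rod cross-section.
Rod cross-section A_rod = π/4 × (17.2 cm)² = 232.4 cm^2
F = P × A_rod

F ≈ 276 kN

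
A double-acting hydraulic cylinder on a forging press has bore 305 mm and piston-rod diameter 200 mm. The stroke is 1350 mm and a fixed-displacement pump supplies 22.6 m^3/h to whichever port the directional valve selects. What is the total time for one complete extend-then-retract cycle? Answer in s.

Cap-side area A_cap = π/4 × (305 mm)² = 73060 mm^2
Rod-side annular area A_ann = π/4 × (305² − 200²) = 41650 mm^2
t_ext = A_cap·L/Q = 15.71 s
t_ret = A_ann·L/Q = 8.956 s
t_cycle = t_ext + t_ret

t ≈ 24.7 s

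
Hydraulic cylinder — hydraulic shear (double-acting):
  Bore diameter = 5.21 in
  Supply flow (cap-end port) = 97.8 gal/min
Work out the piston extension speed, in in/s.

v ≈ 17.7 in/s

Cap-side area A_cap = π/4 × (5.21 in)² = 21.32 in^2
v = Q / A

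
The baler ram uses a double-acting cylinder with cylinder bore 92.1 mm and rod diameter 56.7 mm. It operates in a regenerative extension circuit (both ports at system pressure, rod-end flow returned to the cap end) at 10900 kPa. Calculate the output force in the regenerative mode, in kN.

With equal pressure on both faces, forces on the annular region cancel; the net push is pressure × rod cross-section.
Rod cross-section A_rod = π/4 × (56.7 mm)² = 2525 mm^2
F = P × A_rod

F ≈ 27.5 kN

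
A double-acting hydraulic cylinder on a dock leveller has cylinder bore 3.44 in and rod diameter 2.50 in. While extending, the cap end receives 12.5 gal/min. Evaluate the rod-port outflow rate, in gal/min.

Q_out ≈ 5.90 gal/min

Cap-side area A_cap = π/4 × (3.44 in)² = 9.294 in^2
Rod-side annular area A_ann = π/4 × (3.44² − 2.50²) = 4.385 in^2
Piston speed v = Q_in/A_cap; rod-end outflow Q_out = v × A_ann = Q_in × A_ann/A_cap.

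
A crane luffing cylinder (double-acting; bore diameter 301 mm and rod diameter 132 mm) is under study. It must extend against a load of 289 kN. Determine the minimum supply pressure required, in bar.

P ≈ 40.6 bar

Cap-side area A_cap = π/4 × (301 mm)² = 71160 mm^2
P = F / A = 289 kN / A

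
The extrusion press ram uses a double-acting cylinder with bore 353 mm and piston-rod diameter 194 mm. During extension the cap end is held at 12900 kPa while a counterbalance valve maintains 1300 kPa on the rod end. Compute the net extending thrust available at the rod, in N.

Cap-side area A_cap = π/4 × (353 mm)² = 97870 mm^2
Rod-side annular area A_ann = π/4 × (353² − 194²) = 68310 mm^2
Net thrust = P_cap·A_cap − P_rod·A_ann = 1.262e6 N − 88800 N

F ≈ 1.17e6 N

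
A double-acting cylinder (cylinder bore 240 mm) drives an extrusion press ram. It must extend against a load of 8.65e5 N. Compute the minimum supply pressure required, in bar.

P ≈ 191 bar

Cap-side area A_cap = π/4 × (240 mm)² = 45240 mm^2
P = F / A = 8.65e5 N / A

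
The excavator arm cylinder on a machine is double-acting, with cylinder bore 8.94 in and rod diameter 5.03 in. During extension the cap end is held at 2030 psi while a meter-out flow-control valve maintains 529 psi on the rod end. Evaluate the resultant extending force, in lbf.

F ≈ 1.05e5 lbf

Cap-side area A_cap = π/4 × (8.94 in)² = 62.77 in^2
Rod-side annular area A_ann = π/4 × (8.94² − 5.03²) = 42.90 in^2
Net thrust = P_cap·A_cap − P_rod·A_ann = 1.274e5 lbf − 22690 lbf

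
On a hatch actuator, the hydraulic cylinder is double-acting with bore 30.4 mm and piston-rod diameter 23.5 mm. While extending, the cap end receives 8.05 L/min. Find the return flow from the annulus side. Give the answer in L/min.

Q_out ≈ 3.24 L/min

Cap-side area A_cap = π/4 × (30.4 mm)² = 725.8 mm^2
Rod-side annular area A_ann = π/4 × (30.4² − 23.5²) = 292.1 mm^2
Piston speed v = Q_in/A_cap; rod-end outflow Q_out = v × A_ann = Q_in × A_ann/A_cap.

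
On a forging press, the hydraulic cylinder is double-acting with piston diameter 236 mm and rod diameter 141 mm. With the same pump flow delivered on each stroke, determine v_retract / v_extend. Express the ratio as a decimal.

v_ret/v_ext ≈ 1.56

Cap-side area A_cap = π/4 × (236 mm)² = 43740 mm^2
Rod-side annular area A_ann = π/4 × (236² − 141²) = 28130 mm^2
For equal Q, v ∝ 1/A, so v_ret/v_ext = A_cap/A_ann.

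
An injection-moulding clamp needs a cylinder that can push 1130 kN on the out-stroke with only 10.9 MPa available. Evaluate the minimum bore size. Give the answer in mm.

D ≈ 363 mm

Extension force acts on the full piston face: F = P × (π/4)D².
D = √(4F / (πP)) = √(4 × 1130 kN / (π × 10.9 MPa))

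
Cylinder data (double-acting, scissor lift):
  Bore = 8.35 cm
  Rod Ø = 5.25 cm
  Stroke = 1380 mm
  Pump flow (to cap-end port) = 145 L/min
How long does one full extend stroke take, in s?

Cap-side area A_cap = π/4 × (8.35 cm)² = 54.76 cm^2
Swept volume V = A × L; t = V / Q = A·L / Q

t ≈ 3.13 s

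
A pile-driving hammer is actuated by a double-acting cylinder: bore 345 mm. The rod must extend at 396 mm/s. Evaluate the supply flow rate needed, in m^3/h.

Q ≈ 133 m^3/h

Cap-side area A_cap = π/4 × (345 mm)² = 93480 mm^2
Q = A × v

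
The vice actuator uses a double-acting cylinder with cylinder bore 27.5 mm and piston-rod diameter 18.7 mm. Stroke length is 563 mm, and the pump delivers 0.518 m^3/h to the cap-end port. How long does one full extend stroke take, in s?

t ≈ 2.32 s

Cap-side area A_cap = π/4 × (27.5 mm)² = 594.0 mm^2
Swept volume V = A × L; t = V / Q = A·L / Q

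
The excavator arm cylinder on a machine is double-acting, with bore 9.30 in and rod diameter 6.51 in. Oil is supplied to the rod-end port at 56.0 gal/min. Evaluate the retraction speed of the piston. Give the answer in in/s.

v ≈ 6.22 in/s

Rod-side annular area A_ann = π/4 × (9.30² − 6.51²) = 34.64 in^2
Flow into the rod-end port fills the annular volume.
v = Q / A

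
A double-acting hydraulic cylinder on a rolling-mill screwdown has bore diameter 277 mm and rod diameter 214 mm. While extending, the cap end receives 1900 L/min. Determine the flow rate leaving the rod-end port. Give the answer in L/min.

Q_out ≈ 766 L/min

Cap-side area A_cap = π/4 × (277 mm)² = 60260 mm^2
Rod-side annular area A_ann = π/4 × (277² − 214²) = 24290 mm^2
Piston speed v = Q_in/A_cap; rod-end outflow Q_out = v × A_ann = Q_in × A_ann/A_cap.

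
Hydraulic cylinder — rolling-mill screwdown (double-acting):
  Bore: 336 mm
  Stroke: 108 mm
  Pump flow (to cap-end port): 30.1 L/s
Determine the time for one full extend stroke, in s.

t ≈ 0.318 s

Cap-side area A_cap = π/4 × (336 mm)² = 88670 mm^2
Swept volume V = A × L; t = V / Q = A·L / Q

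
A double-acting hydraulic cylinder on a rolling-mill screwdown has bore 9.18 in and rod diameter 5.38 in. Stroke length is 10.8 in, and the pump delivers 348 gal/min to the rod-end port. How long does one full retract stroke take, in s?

t ≈ 0.350 s

Rod-side annular area A_ann = π/4 × (9.18² − 5.38²) = 43.45 in^2
Swept volume V = A × L; t = V / Q = A·L / Q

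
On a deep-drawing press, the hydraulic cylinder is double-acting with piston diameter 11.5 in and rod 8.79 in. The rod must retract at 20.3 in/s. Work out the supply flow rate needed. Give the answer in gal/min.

Q ≈ 228 gal/min

Rod-side annular area A_ann = π/4 × (11.5² − 8.79²) = 43.19 in^2
Q = A × v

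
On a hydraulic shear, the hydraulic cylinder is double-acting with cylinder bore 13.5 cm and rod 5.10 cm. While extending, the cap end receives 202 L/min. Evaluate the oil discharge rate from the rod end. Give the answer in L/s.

Q_out ≈ 2.89 L/s

Cap-side area A_cap = π/4 × (13.5 cm)² = 143.1 cm^2
Rod-side annular area A_ann = π/4 × (13.5² − 5.10²) = 122.7 cm^2
Piston speed v = Q_in/A_cap; rod-end outflow Q_out = v × A_ann = Q_in × A_ann/A_cap.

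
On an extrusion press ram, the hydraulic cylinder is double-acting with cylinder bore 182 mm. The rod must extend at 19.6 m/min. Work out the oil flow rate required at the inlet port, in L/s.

Q ≈ 8.50 L/s

Cap-side area A_cap = π/4 × (182 mm)² = 26020 mm^2
Q = A × v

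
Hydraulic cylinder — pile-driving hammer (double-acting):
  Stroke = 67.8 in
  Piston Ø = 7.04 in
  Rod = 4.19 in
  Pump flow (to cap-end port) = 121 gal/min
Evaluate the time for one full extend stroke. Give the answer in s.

t ≈ 5.67 s

Cap-side area A_cap = π/4 × (7.04 in)² = 38.93 in^2
Swept volume V = A × L; t = V / Q = A·L / Q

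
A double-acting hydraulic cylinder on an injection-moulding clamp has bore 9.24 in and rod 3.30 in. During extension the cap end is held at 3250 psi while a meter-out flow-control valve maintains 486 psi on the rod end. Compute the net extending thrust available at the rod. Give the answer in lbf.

Cap-side area A_cap = π/4 × (9.24 in)² = 67.06 in^2
Rod-side annular area A_ann = π/4 × (9.24² − 3.30²) = 58.50 in^2
Net thrust = P_cap·A_cap − P_rod·A_ann = 2.179e5 lbf − 28430 lbf

F ≈ 1.89e5 lbf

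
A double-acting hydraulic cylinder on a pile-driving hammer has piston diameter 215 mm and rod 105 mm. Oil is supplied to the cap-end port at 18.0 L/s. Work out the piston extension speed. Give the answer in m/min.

v ≈ 29.7 m/min

Cap-side area A_cap = π/4 × (215 mm)² = 36310 mm^2
v = Q / A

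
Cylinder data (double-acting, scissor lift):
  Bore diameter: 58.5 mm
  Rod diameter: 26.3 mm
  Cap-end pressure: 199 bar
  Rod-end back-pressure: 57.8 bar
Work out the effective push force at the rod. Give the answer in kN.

F ≈ 41.1 kN

Cap-side area A_cap = π/4 × (58.5 mm)² = 2688 mm^2
Rod-side annular area A_ann = π/4 × (58.5² − 26.3²) = 2145 mm^2
Net thrust = P_cap·A_cap − P_rod·A_ann = 53.49 kN − 12.40 kN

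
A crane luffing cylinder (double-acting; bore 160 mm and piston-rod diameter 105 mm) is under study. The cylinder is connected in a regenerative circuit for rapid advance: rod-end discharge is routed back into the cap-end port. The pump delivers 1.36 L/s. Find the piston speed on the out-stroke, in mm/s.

In regeneration the rod-end outflow joins the pump flow into the cap end, so the net volume the pump must supply per unit advance equals the rod cross-section area.
Rod cross-section A_rod = π/4 × (105 mm)² = 8659 mm^2
v = Q_pump / A_rod

v ≈ 157 mm/s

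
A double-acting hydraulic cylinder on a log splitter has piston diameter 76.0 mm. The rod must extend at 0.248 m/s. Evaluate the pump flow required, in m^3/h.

Q ≈ 4.05 m^3/h

Cap-side area A_cap = π/4 × (76.0 mm)² = 4536 mm^2
Q = A × v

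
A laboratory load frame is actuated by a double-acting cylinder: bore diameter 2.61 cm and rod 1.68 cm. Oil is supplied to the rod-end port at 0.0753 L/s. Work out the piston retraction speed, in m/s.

Rod-side annular area A_ann = π/4 × (2.61² − 1.68²) = 3.134 cm^2
Flow into the rod-end port fills the annular volume.
v = Q / A

v ≈ 0.240 m/s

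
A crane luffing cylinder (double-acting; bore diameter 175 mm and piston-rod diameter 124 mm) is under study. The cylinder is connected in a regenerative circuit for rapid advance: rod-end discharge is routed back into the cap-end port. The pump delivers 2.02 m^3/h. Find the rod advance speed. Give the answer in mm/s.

In regeneration the rod-end outflow joins the pump flow into the cap end, so the net volume the pump must supply per unit advance equals the rod cross-section area.
Rod cross-section A_rod = π/4 × (124 mm)² = 12080 mm^2
v = Q_pump / A_rod

v ≈ 46.5 mm/s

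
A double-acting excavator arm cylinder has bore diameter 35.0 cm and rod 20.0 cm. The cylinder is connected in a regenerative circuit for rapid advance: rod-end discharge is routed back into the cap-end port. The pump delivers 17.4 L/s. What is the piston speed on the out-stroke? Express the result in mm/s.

In regeneration the rod-end outflow joins the pump flow into the cap end, so the net volume the pump must supply per unit advance equals the rod cross-section area.
Rod cross-section A_rod = π/4 × (20.0 cm)² = 314.2 cm^2
v = Q_pump / A_rod

v ≈ 554 mm/s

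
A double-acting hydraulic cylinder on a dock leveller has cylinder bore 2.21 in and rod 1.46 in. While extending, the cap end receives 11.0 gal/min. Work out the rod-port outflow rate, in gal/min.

Q_out ≈ 6.20 gal/min

Cap-side area A_cap = π/4 × (2.21 in)² = 3.836 in^2
Rod-side annular area A_ann = π/4 × (2.21² − 1.46²) = 2.162 in^2
Piston speed v = Q_in/A_cap; rod-end outflow Q_out = v × A_ann = Q_in × A_ann/A_cap.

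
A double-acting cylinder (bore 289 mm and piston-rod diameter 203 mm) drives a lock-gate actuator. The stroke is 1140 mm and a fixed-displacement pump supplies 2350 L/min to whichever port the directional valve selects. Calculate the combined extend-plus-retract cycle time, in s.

Cap-side area A_cap = π/4 × (289 mm)² = 65600 mm^2
Rod-side annular area A_ann = π/4 × (289² − 203²) = 33230 mm^2
t_ext = A_cap·L/Q = 1.909 s
t_ret = A_ann·L/Q = 0.9673 s
t_cycle = t_ext + t_ret

t ≈ 2.88 s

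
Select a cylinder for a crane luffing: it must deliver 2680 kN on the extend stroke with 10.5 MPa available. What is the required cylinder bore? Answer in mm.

Extension force acts on the full piston face: F = P × (π/4)D².
D = √(4F / (πP)) = √(4 × 2680 kN / (π × 10.5 MPa))

D ≈ 570 mm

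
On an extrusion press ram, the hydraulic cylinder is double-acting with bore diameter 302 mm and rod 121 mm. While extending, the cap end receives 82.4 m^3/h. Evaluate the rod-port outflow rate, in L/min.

Cap-side area A_cap = π/4 × (302 mm)² = 71630 mm^2
Rod-side annular area A_ann = π/4 × (302² − 121²) = 60130 mm^2
Piston speed v = Q_in/A_cap; rod-end outflow Q_out = v × A_ann = Q_in × A_ann/A_cap.

Q_out ≈ 1150 L/min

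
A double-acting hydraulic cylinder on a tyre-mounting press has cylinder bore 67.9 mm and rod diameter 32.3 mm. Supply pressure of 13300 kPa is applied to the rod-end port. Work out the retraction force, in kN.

Rod-side annular area A_ann = π/4 × (67.9² − 32.3²) = 2802 mm^2
On retraction the pressure acts on the annular area (bore minus rod).
F = P × A_ann

F ≈ 37.3 kN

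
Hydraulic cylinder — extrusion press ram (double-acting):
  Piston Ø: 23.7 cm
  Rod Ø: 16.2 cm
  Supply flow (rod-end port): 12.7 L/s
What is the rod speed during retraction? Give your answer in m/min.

v ≈ 32.4 m/min

Rod-side annular area A_ann = π/4 × (23.7² − 16.2²) = 235.0 cm^2
Flow into the rod-end port fills the annular volume.
v = Q / A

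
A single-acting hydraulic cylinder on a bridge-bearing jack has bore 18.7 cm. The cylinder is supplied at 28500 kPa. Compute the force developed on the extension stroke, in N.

Cap-side area A_cap = π/4 × (18.7 cm)² = 274.6 cm^2
F = P × A_cap = 28500 kPa × A_cap

F ≈ 7.83e5 N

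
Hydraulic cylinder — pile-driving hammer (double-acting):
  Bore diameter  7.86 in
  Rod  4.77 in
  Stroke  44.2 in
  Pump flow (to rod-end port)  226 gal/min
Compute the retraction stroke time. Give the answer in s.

Rod-side annular area A_ann = π/4 × (7.86² − 4.77²) = 30.65 in^2
Swept volume V = A × L; t = V / Q = A·L / Q

t ≈ 1.56 s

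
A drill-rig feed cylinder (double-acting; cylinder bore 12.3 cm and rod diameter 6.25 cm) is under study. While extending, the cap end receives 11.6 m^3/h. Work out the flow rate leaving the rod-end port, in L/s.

Q_out ≈ 2.39 L/s

Cap-side area A_cap = π/4 × (12.3 cm)² = 118.8 cm^2
Rod-side annular area A_ann = π/4 × (12.3² − 6.25²) = 88.14 cm^2
Piston speed v = Q_in/A_cap; rod-end outflow Q_out = v × A_ann = Q_in × A_ann/A_cap.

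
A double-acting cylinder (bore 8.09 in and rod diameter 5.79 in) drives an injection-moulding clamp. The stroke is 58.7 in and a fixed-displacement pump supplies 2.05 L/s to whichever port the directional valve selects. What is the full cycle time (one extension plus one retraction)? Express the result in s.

Cap-side area A_cap = π/4 × (8.09 in)² = 51.40 in^2
Rod-side annular area A_ann = π/4 × (8.09² − 5.79²) = 25.07 in^2
t_ext = A_cap·L/Q = 24.12 s
t_ret = A_ann·L/Q = 11.77 s
t_cycle = t_ext + t_ret

t ≈ 35.9 s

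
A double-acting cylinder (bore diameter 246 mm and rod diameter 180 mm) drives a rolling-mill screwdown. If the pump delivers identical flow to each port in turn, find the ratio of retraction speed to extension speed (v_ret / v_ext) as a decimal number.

Cap-side area A_cap = π/4 × (246 mm)² = 47530 mm^2
Rod-side annular area A_ann = π/4 × (246² − 180²) = 22080 mm^2
For equal Q, v ∝ 1/A, so v_ret/v_ext = A_cap/A_ann.

v_ret/v_ext ≈ 2.15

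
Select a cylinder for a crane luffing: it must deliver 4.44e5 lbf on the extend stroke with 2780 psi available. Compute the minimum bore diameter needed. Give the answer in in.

Extension force acts on the full piston face: F = P × (π/4)D².
D = √(4F / (πP)) = √(4 × 4.44e5 lbf / (π × 2780 psi))

D ≈ 14.3 in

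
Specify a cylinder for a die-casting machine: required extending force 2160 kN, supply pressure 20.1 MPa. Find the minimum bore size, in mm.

Extension force acts on the full piston face: F = P × (π/4)D².
D = √(4F / (πP)) = √(4 × 2160 kN / (π × 20.1 MPa))

D ≈ 370 mm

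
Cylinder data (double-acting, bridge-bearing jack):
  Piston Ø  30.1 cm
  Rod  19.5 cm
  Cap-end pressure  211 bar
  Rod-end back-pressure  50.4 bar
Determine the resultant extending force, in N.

Cap-side area A_cap = π/4 × (30.1 cm)² = 711.6 cm^2
Rod-side annular area A_ann = π/4 × (30.1² − 19.5²) = 412.9 cm^2
Net thrust = P_cap·A_cap − P_rod·A_ann = 1.501e6 N − 2.081e5 N

F ≈ 1.29e6 N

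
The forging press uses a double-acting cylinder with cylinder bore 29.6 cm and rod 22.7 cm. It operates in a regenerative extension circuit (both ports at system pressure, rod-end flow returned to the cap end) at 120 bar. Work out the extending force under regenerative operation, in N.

With equal pressure on both faces, forces on the annular region cancel; the net push is pressure × rod cross-section.
Rod cross-section A_rod = π/4 × (22.7 cm)² = 404.7 cm^2
F = P × A_rod

F ≈ 4.86e5 N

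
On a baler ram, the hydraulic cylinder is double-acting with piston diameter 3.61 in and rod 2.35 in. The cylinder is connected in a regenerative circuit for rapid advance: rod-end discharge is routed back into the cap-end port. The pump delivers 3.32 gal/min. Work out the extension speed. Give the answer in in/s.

v ≈ 2.95 in/s

In regeneration the rod-end outflow joins the pump flow into the cap end, so the net volume the pump must supply per unit advance equals the rod cross-section area.
Rod cross-section A_rod = π/4 × (2.35 in)² = 4.337 in^2
v = Q_pump / A_rod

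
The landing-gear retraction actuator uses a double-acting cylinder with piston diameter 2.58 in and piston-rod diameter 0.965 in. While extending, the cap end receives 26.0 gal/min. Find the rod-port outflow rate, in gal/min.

Q_out ≈ 22.4 gal/min

Cap-side area A_cap = π/4 × (2.58 in)² = 5.228 in^2
Rod-side annular area A_ann = π/4 × (2.58² − 0.965²) = 4.497 in^2
Piston speed v = Q_in/A_cap; rod-end outflow Q_out = v × A_ann = Q_in × A_ann/A_cap.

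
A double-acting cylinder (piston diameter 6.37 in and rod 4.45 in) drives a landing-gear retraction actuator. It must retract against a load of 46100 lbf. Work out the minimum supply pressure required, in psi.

Rod-side annular area A_ann = π/4 × (6.37² − 4.45²) = 16.32 in^2
Retraction: pressure acts on the annular area.
P = F / A = 46100 lbf / A

P ≈ 2830 psi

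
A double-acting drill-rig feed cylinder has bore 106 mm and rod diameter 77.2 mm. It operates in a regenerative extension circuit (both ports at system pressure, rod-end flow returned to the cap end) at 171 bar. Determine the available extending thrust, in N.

F ≈ 80000 N

With equal pressure on both faces, forces on the annular region cancel; the net push is pressure × rod cross-section.
Rod cross-section A_rod = π/4 × (77.2 mm)² = 4681 mm^2
F = P × A_rod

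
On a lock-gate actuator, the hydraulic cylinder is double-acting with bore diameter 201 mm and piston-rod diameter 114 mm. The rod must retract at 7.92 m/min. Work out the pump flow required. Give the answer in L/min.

Rod-side annular area A_ann = π/4 × (201² − 114²) = 21520 mm^2
Q = A × v

Q ≈ 170 L/min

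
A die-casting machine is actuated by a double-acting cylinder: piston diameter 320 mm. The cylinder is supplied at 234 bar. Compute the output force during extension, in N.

F ≈ 1.88e6 N

Cap-side area A_cap = π/4 × (320 mm)² = 80420 mm^2
F = P × A_cap = 234 bar × A_cap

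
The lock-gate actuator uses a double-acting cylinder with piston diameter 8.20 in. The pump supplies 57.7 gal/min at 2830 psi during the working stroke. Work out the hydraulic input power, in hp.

Hydraulic power = P × Q

W ≈ 95.3 hp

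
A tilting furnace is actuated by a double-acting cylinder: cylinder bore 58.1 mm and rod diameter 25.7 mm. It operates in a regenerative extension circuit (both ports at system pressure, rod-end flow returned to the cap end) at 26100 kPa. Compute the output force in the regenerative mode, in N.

With equal pressure on both faces, forces on the annular region cancel; the net push is pressure × rod cross-section.
Rod cross-section A_rod = π/4 × (25.7 mm)² = 518.7 mm^2
F = P × A_rod

F ≈ 13500 N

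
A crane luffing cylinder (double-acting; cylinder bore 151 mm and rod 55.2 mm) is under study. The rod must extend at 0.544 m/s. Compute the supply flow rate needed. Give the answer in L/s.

Cap-side area A_cap = π/4 × (151 mm)² = 17910 mm^2
Q = A × v

Q ≈ 9.74 L/s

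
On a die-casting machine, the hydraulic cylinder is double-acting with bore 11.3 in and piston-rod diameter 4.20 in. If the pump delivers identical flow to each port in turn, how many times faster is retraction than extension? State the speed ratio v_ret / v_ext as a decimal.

v_ret/v_ext ≈ 1.16

Cap-side area A_cap = π/4 × (11.3 in)² = 100.3 in^2
Rod-side annular area A_ann = π/4 × (11.3² − 4.20²) = 86.43 in^2
For equal Q, v ∝ 1/A, so v_ret/v_ext = A_cap/A_ann.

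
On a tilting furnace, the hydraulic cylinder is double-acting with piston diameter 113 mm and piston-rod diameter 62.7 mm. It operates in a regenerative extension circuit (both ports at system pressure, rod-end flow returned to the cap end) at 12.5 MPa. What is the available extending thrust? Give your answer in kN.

With equal pressure on both faces, forces on the annular region cancel; the net push is pressure × rod cross-section.
Rod cross-section A_rod = π/4 × (62.7 mm)² = 3088 mm^2
F = P × A_rod

F ≈ 38.6 kN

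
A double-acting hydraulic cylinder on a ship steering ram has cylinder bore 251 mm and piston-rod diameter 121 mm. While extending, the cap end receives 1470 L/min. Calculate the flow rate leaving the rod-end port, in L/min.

Q_out ≈ 1130 L/min

Cap-side area A_cap = π/4 × (251 mm)² = 49480 mm^2
Rod-side annular area A_ann = π/4 × (251² − 121²) = 37980 mm^2
Piston speed v = Q_in/A_cap; rod-end outflow Q_out = v × A_ann = Q_in × A_ann/A_cap.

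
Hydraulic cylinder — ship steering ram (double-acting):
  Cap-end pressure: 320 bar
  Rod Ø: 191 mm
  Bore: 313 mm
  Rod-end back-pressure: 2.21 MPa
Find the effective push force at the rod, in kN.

F ≈ 2360 kN

Cap-side area A_cap = π/4 × (313 mm)² = 76940 mm^2
Rod-side annular area A_ann = π/4 × (313² − 191²) = 48290 mm^2
Net thrust = P_cap·A_cap − P_rod·A_ann = 2462 kN − 106.7 kN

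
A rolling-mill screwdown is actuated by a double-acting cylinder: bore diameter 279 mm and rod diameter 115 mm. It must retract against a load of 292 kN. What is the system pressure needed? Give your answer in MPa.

Rod-side annular area A_ann = π/4 × (279² − 115²) = 50750 mm^2
Retraction: pressure acts on the annular area.
P = F / A = 292 kN / A

P ≈ 5.75 MPa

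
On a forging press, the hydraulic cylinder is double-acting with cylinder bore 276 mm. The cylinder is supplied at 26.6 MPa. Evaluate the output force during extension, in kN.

F ≈ 1590 kN

Cap-side area A_cap = π/4 × (276 mm)² = 59830 mm^2
F = P × A_cap = 26.6 MPa × A_cap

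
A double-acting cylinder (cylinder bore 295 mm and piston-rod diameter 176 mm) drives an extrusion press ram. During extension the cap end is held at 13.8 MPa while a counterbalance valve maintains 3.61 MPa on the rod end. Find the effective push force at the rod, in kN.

F ≈ 784 kN

Cap-side area A_cap = π/4 × (295 mm)² = 68350 mm^2
Rod-side annular area A_ann = π/4 × (295² − 176²) = 44020 mm^2
Net thrust = P_cap·A_cap − P_rod·A_ann = 943.2 kN − 158.9 kN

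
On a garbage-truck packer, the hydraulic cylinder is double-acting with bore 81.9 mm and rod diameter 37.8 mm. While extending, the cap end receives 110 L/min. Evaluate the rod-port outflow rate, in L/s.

Cap-side area A_cap = π/4 × (81.9 mm)² = 5268 mm^2
Rod-side annular area A_ann = π/4 × (81.9² − 37.8²) = 4146 mm^2
Piston speed v = Q_in/A_cap; rod-end outflow Q_out = v × A_ann = Q_in × A_ann/A_cap.

Q_out ≈ 1.44 L/s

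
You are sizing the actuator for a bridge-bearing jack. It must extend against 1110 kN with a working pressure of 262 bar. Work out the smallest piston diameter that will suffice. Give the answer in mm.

Extension force acts on the full piston face: F = P × (π/4)D².
D = √(4F / (πP)) = √(4 × 1110 kN / (π × 262 bar))

D ≈ 232 mm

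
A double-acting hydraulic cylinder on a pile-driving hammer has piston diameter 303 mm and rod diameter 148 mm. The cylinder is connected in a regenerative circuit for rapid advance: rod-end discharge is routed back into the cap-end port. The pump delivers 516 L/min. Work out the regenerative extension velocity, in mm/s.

v ≈ 500 mm/s

In regeneration the rod-end outflow joins the pump flow into the cap end, so the net volume the pump must supply per unit advance equals the rod cross-section area.
Rod cross-section A_rod = π/4 × (148 mm)² = 17200 mm^2
v = Q_pump / A_rod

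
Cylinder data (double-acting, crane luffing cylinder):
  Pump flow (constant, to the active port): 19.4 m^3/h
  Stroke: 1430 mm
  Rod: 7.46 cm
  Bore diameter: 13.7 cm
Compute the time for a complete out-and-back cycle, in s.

t ≈ 6.66 s

Cap-side area A_cap = π/4 × (13.7 cm)² = 147.4 cm^2
Rod-side annular area A_ann = π/4 × (13.7² − 7.46²) = 103.7 cm^2
t_ext = A_cap·L/Q = 3.912 s
t_ret = A_ann·L/Q = 2.752 s
t_cycle = t_ext + t_ret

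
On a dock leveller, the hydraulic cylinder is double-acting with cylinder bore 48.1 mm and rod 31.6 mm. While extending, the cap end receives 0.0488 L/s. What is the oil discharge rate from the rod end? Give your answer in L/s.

Q_out ≈ 0.0277 L/s

Cap-side area A_cap = π/4 × (48.1 mm)² = 1817 mm^2
Rod-side annular area A_ann = π/4 × (48.1² − 31.6²) = 1033 mm^2
Piston speed v = Q_in/A_cap; rod-end outflow Q_out = v × A_ann = Q_in × A_ann/A_cap.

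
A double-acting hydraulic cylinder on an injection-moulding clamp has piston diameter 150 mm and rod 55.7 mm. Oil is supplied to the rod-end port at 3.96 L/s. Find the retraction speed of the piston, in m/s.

v ≈ 0.260 m/s

Rod-side annular area A_ann = π/4 × (150² − 55.7²) = 15230 mm^2
Flow into the rod-end port fills the annular volume.
v = Q / A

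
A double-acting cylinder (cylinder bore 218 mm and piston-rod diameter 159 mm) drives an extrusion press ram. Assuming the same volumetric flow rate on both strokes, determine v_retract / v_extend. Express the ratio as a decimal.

Cap-side area A_cap = π/4 × (218 mm)² = 37330 mm^2
Rod-side annular area A_ann = π/4 × (218² − 159²) = 17470 mm^2
For equal Q, v ∝ 1/A, so v_ret/v_ext = A_cap/A_ann.

v_ret/v_ext ≈ 2.14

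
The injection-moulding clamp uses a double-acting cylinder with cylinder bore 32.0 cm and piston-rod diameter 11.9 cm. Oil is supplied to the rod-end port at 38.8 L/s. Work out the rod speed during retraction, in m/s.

v ≈ 0.560 m/s

Rod-side annular area A_ann = π/4 × (32.0² − 11.9²) = 693.0 cm^2
Flow into the rod-end port fills the annular volume.
v = Q / A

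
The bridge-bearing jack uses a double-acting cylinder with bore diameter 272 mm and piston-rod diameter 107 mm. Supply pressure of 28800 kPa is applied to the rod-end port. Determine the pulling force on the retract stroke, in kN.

F ≈ 1410 kN

Rod-side annular area A_ann = π/4 × (272² − 107²) = 49110 mm^2
On retraction the pressure acts on the annular area (bore minus rod).
F = P × A_ann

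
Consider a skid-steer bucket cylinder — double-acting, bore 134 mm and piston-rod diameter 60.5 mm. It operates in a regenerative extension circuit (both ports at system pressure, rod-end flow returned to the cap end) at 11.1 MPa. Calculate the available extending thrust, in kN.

With equal pressure on both faces, forces on the annular region cancel; the net push is pressure × rod cross-section.
Rod cross-section A_rod = π/4 × (60.5 mm)² = 2875 mm^2
F = P × A_rod

F ≈ 31.9 kN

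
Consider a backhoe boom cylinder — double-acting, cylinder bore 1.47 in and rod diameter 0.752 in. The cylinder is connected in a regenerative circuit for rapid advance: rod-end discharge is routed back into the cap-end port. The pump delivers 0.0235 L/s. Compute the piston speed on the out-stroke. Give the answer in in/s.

v ≈ 3.23 in/s

In regeneration the rod-end outflow joins the pump flow into the cap end, so the net volume the pump must supply per unit advance equals the rod cross-section area.
Rod cross-section A_rod = π/4 × (0.752 in)² = 0.4441 in^2
v = Q_pump / A_rod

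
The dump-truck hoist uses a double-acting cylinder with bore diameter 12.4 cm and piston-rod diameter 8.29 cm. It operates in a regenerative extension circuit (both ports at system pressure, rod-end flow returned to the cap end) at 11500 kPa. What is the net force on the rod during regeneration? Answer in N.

F ≈ 62100 N

With equal pressure on both faces, forces on the annular region cancel; the net push is pressure × rod cross-section.
Rod cross-section A_rod = π/4 × (8.29 cm)² = 53.98 cm^2
F = P × A_rod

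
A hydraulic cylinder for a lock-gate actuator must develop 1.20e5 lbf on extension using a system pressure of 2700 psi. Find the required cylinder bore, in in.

D ≈ 7.52 in

Extension force acts on the full piston face: F = P × (π/4)D².
D = √(4F / (πP)) = √(4 × 1.20e5 lbf / (π × 2700 psi))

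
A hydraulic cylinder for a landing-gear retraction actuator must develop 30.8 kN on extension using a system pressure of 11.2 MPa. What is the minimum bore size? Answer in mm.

Extension force acts on the full piston face: F = P × (π/4)D².
D = √(4F / (πP)) = √(4 × 30.8 kN / (π × 11.2 MPa))

D ≈ 59.2 mm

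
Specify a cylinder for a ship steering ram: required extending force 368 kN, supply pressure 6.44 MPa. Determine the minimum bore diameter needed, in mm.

Extension force acts on the full piston face: F = P × (π/4)D².
D = √(4F / (πP)) = √(4 × 368 kN / (π × 6.44 MPa))

D ≈ 270 mm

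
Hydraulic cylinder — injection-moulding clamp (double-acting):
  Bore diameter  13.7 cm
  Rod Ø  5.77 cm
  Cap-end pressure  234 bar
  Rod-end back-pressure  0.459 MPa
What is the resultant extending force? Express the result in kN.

F ≈ 339 kN

Cap-side area A_cap = π/4 × (13.7 cm)² = 147.4 cm^2
Rod-side annular area A_ann = π/4 × (13.7² − 5.77²) = 121.3 cm^2
Net thrust = P_cap·A_cap − P_rod·A_ann = 344.9 kN − 5.566 kN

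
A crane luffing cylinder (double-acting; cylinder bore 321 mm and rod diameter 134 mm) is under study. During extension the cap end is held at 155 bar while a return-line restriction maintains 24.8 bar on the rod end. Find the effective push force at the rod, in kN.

F ≈ 1090 kN

Cap-side area A_cap = π/4 × (321 mm)² = 80930 mm^2
Rod-side annular area A_ann = π/4 × (321² − 134²) = 66830 mm^2
Net thrust = P_cap·A_cap − P_rod·A_ann = 1254 kN − 165.7 kN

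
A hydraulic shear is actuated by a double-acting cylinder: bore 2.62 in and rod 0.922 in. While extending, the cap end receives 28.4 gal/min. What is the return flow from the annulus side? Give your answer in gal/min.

Cap-side area A_cap = π/4 × (2.62 in)² = 5.391 in^2
Rod-side annular area A_ann = π/4 × (2.62² − 0.922²) = 4.724 in^2
Piston speed v = Q_in/A_cap; rod-end outflow Q_out = v × A_ann = Q_in × A_ann/A_cap.

Q_out ≈ 24.9 gal/min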